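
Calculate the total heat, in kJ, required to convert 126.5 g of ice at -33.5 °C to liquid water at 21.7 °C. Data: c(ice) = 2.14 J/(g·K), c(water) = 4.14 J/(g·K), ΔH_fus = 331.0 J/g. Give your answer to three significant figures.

q = 62.3 kJ

q1 (heat ice -33.5→0.0 °C): 126.5 × 2.14 × 33.5 = 9069 J
q2 (melt at 0 °C): 126.5 × 331.0 = 41872 J
q3 (heat water 0.0→21.7 °C): 126.5 × 4.14 × 21.7 = 11365 J
Total: 9069 + 41872 + 11365 = 62306 J = 62.3 kJ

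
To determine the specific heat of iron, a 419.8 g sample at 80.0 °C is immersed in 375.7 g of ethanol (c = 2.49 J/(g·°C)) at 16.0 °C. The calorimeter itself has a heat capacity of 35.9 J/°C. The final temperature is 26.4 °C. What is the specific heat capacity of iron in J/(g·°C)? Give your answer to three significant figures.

c = 0.449 J/(g·°C)

q_gained = (375.7 × 2.49 + 35.9) × (26.4 − 16.0) = 10100 J
q_lost = 419.8 × c × (80.0 − 26.4) = 22501.28 c
Set equal: c = 10100 / 22501.28 = 0.449 J/(g·°C)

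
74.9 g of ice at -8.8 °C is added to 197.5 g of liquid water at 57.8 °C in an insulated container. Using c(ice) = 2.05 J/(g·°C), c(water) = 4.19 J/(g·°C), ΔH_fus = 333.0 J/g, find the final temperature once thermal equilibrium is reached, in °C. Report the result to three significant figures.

Heat to bring ice to 0 °C and melt it: q₁ = 74.9×2.05×8.8 + 74.9×333.0 = 26293 J
Heat the water can supply cooling to 0 °C: 197.5×4.19×57.8 = 47830.9 J > q₁, so all ice melts.
Energy balance: 197.5×4.19×(57.8 − T) = 26293 + 74.9×4.19×(T − 0)
827.525(57.8 − T) = 26293 + 313.831 T
47830.9 − 26293 = 1141.356 T
T = 21537.9 / 1141.356 = 18.87 °C

T_f = 18.9 °C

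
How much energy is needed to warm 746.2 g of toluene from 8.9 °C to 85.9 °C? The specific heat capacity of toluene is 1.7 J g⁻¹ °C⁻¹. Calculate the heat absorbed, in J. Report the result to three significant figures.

q = 97700 J

q = m c ΔT = 746.2 × 1.7 × (85.9 − 8.9)
q = 746.2 × 1.7 × 77.0 = 97680 J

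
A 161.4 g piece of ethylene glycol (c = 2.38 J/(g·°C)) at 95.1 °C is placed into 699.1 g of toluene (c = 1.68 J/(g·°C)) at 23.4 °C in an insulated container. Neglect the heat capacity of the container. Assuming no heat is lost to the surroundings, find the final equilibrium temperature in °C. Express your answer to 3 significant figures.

Heat lost by ethylene glycol = heat gained by toluene.
(161.4)(2.38)(95.1 − T) = (699.1)(1.68)(T − 23.4)
384.132 (95.1 − T) = 1174.488 (T − 23.4)
36531 − 384.132 T = 1174.488 T − 27483
64014 = 1558.620 T
T = 41.07 °C

T_f = 41.1 °C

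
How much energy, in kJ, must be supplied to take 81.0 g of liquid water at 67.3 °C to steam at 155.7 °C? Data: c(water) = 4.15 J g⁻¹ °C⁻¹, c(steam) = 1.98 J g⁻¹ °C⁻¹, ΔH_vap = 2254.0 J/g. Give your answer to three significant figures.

q1 (heat water 67.3→100.0 °C): 81.0 × 4.15 × 32.7 = 10992 J
q2 (vaporize at 100 °C): 81.0 × 2254.0 = 182574 J
q3 (heat steam 100.0→155.7 °C): 81.0 × 1.98 × 55.7 = 8933 J
Total: 10992 + 182574 + 8933 = 202499 J = 202 kJ

q = 202 kJ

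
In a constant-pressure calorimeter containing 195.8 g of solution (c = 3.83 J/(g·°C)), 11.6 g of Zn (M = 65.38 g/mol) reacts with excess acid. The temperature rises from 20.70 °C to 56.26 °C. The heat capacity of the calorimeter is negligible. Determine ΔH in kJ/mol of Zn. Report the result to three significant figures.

|ΔT| = |56.26 − 20.70| = 35.56 °C
|q_surr| = (195.8 × 3.83) × 35.56 = 749.914 × 35.56 = 26670 J
n(Zn) = 11.6 / 65.38 = 0.1774 mol
Temperature rose, so q_rxn = −|q_surr| = -26.67 kJ
ΔH = q_rxn / n = -150.3 kJ/mol

ΔH = -150 kJ/mol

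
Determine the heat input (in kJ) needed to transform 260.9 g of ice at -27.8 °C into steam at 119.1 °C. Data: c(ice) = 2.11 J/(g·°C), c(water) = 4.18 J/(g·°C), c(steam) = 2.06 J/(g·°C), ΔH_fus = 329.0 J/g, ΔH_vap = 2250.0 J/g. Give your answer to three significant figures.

q = 807 kJ

q1 (heat ice -27.8→0.0 °C): 260.9 × 2.11 × 27.8 = 15304 J
q2 (melt at 0 °C): 260.9 × 329.0 = 85836 J
q3 (heat water 0.0→100.0 °C): 260.9 × 4.18 × 100.0 = 109056 J
q4 (vaporize at 100 °C): 260.9 × 2250.0 = 587025 J
q5 (heat steam 100.0→119.1 °C): 260.9 × 2.06 × 19.1 = 10265 J
Total: 15304 + 85836 + 109056 + 587025 + 10265 = 807486 J = 807 kJ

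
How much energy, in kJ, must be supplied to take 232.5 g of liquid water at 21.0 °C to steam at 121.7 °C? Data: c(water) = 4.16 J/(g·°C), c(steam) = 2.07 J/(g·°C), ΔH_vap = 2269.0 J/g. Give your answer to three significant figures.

q = 614 kJ

q1 (heat water 21.0→100.0 °C): 232.5 × 4.16 × 79.0 = 76409 J
q2 (vaporize at 100 °C): 232.5 × 2269.0 = 527543 J
q3 (heat steam 100.0→121.7 °C): 232.5 × 2.07 × 21.7 = 10444 J
Total: 76409 + 527543 + 10444 = 614396 J = 614 kJ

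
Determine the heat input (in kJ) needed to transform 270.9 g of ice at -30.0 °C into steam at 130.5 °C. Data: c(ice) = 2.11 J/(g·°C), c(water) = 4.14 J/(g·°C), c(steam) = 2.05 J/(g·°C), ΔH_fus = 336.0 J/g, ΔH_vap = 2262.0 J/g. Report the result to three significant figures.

q = 850 kJ

q1 (heat ice -30.0→0.0 °C): 270.9 × 2.11 × 30.0 = 17148 J
q2 (melt at 0 °C): 270.9 × 336.0 = 91022 J
q3 (heat water 0.0→100.0 °C): 270.9 × 4.14 × 100.0 = 112153 J
q4 (vaporize at 100 °C): 270.9 × 2262.0 = 612776 J
q5 (heat steam 100.0→130.5 °C): 270.9 × 2.05 × 30.5 = 16938 J
Total: 17148 + 91022 + 112153 + 612776 + 16938 = 850037 J = 850 kJ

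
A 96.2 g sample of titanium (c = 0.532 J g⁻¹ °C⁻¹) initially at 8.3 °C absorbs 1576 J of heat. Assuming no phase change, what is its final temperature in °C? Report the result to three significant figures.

T_f = 39.1 °C

ΔT = q / (m c) = 1576 / (96.2 × 0.532) = 30.79 °C
T_f = 8.3 + 30.79 = 39.09 °C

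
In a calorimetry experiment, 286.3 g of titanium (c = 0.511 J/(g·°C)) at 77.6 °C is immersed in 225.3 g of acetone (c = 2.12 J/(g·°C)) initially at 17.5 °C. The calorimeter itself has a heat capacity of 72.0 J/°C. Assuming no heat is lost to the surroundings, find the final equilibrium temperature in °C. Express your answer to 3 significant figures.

Heat lost by titanium = heat gained by acetone + calorimeter.
(286.3)(0.511)(77.6 − T) = [(225.3)(2.12) + 72.0](T − 17.5)
146.2993 (77.6 − T) = 549.636 (T − 17.5)
11353 − 146.2993 T = 549.636 T − 9618.6
20971.6 = 695.9353 T
T = 30.13 °C

T_f = 30.1 °C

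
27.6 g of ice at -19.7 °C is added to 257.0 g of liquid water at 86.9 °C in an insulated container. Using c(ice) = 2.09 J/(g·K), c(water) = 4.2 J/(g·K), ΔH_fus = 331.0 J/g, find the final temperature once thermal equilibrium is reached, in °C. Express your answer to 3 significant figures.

Heat to bring ice to 0 °C and melt it: q₁ = 27.6×2.09×19.7 + 27.6×331.0 = 10272 J
Heat the water can supply cooling to 0 °C: 257.0×4.2×86.9 = 93799.9 J > q₁, so all ice melts.
Energy balance: 257.0×4.2×(86.9 − T) = 10272 + 27.6×4.2×(T − 0)
1079.4(86.9 − T) = 10272 + 115.92 T
93799.9 − 10272 = 1195.32 T
T = 83527.9 / 1195.32 = 69.88 °C

T_f = 69.9 °C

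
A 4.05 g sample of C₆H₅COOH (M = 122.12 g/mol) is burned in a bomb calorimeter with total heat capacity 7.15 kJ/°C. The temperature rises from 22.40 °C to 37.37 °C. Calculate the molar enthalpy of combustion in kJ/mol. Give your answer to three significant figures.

ΔT = 37.37 − 22.40 = 14.97 °C
q_cal = C_cal × ΔT = 7.15 × 14.97 = 107.0355 kJ
n = 4.05 / 122.12 = 0.03316 mol
q_rxn = −q_cal = -107.0355 kJ
ΔH = -107.0355 / 0.03316 = -3228 kJ/mol

ΔH = -3230 kJ/mol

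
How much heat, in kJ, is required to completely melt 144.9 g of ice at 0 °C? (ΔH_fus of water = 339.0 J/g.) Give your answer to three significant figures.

q = m × ΔH_fus = 144.9 × 339.0 = 49120 J = 49.1 kJ

q = 49.1 kJ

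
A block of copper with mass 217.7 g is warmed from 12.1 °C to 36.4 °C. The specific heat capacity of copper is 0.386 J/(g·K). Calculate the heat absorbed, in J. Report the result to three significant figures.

q = m c ΔT = 217.7 × 0.386 × (36.4 − 12.1)
q = 217.7 × 0.386 × 24.3 = 2042 J

q = 2040 J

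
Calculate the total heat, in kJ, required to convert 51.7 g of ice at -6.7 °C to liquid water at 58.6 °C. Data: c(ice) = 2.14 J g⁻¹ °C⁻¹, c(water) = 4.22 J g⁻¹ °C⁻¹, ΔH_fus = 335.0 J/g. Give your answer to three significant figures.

q1 (heat ice -6.7→0.0 °C): 51.7 × 2.14 × 6.7 = 741 J
q2 (melt at 0 °C): 51.7 × 335.0 = 17320 J
q3 (heat water 0.0→58.6 °C): 51.7 × 4.22 × 58.6 = 12785 J
Total: 741 + 17320 + 12785 = 30846 J = 30.8 kJ

q = 30.8 kJ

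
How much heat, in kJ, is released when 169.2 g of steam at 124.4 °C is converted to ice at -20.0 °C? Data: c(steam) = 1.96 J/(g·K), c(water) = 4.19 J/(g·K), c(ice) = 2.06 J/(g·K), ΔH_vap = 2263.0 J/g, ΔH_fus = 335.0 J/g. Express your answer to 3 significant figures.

q1 (cool steam 124.4→100 °C): 169.2 × 1.96 × 24.4 = 8092 J
q2 (condense at 100 °C): 169.2 × 2263.0 = 382900 J
q3 (cool water 100→0 °C): 169.2 × 4.19 × 100.0 = 70895 J
q4 (freeze at 0 °C): 169.2 × 335.0 = 56682 J
q5 (cool ice 0→-20.0 °C): 169.2 × 2.06 × 20.0 = 6971 J
Total: 8092 + 382900 + 70895 + 56682 + 6971 = 525540 J = 526 kJ

q = 526 kJ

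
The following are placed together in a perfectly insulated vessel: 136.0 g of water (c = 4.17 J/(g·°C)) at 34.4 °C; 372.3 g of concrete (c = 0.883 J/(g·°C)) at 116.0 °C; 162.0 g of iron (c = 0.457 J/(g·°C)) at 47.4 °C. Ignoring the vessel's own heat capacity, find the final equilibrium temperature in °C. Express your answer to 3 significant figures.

Σ mᵢcᵢ(T − Tᵢ) = 0  ⇒  T = Σ mᵢcᵢTᵢ / Σ mᵢcᵢ
Σ mᵢcᵢ = 136.0×4.17 + 372.3×0.883 + 162.0×0.457 = 969.8949
Σ mᵢcᵢTᵢ = 567.12×34.4 + 328.7409×116.0 + 74.034×47.4 = 61152
T = 61152 / 969.8949 = 63.05 °C

T_f = 63.1 °C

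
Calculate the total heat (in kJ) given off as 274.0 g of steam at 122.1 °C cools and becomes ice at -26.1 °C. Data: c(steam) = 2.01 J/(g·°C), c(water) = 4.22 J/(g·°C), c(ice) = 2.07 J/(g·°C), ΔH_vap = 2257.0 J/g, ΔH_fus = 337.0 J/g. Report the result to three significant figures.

q1 (cool steam 122.1→100 °C): 274.0 × 2.01 × 22.1 = 12171 J
q2 (condense at 100 °C): 274.0 × 2257.0 = 618418 J
q3 (cool water 100→0 °C): 274.0 × 4.22 × 100.0 = 115628 J
q4 (freeze at 0 °C): 274.0 × 337.0 = 92338 J
q5 (cool ice 0→-26.1 °C): 274.0 × 2.07 × 26.1 = 14803 J
Total: 12171 + 618418 + 115628 + 92338 + 14803 = 853358 J = 853 kJ

q = 853 kJ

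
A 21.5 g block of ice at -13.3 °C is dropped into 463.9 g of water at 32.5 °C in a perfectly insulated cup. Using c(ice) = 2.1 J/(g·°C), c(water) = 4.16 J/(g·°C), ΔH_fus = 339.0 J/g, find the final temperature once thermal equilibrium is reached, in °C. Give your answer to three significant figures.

T_f = 27.2 °C

Heat to bring ice to 0 °C and melt it: q₁ = 21.5×2.1×13.3 + 21.5×339.0 = 7889.0 J
Heat the water can supply cooling to 0 °C: 463.9×4.16×32.5 = 62719.3 J > q₁, so all ice melts.
Energy balance: 463.9×4.16×(32.5 − T) = 7889.0 + 21.5×4.16×(T − 0)
1929.824(32.5 − T) = 7889.0 + 89.44 T
62719.3 − 7889.0 = 2019.264 T
T = 54830.3 / 2019.264 = 27.15 °C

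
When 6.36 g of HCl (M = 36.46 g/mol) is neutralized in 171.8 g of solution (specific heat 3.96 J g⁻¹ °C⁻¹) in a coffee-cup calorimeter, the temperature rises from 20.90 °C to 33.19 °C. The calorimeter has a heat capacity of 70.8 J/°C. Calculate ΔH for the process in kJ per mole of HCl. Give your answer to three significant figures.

ΔH = -52.9 kJ/mol

|ΔT| = |33.19 − 20.90| = 12.29 °C
|q_surr| = (171.8 × 3.96 + 70.8) × 12.29 = 751.128 × 12.29 = 9231 J
n(HCl) = 6.36 / 36.46 = 0.1744 mol
Temperature rose, so q_rxn = −|q_surr| = -9.231 kJ
ΔH = q_rxn / n = -52.93 kJ/mol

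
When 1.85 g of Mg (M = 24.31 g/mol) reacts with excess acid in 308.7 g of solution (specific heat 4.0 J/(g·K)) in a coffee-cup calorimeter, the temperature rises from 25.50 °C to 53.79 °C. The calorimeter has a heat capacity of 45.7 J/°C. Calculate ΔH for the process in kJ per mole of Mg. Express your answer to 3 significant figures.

ΔH = -476 kJ/mol

|ΔT| = |53.79 − 25.50| = 28.29 °C
|q_surr| = (308.7 × 4.0 + 45.7) × 28.29 = 1280.5 × 28.29 = 36230 J
n(Mg) = 1.85 / 24.31 = 0.07610 mol
Temperature rose, so q_rxn = −|q_surr| = -36.23 kJ
ΔH = q_rxn / n = -476.1 kJ/mol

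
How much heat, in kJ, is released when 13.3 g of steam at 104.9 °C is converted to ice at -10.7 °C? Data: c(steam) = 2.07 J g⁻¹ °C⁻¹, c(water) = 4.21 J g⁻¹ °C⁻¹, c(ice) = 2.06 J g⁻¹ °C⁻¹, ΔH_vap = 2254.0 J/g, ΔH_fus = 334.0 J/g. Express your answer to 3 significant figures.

q1 (cool steam 104.9→100 °C): 13.3 × 2.07 × 4.9 = 135 J
q2 (condense at 100 °C): 13.3 × 2254.0 = 29978 J
q3 (cool water 100→0 °C): 13.3 × 4.21 × 100.0 = 5599 J
q4 (freeze at 0 °C): 13.3 × 334.0 = 4442 J
q5 (cool ice 0→-10.7 °C): 13.3 × 2.06 × 10.7 = 293 J
Total: 135 + 29978 + 5599 + 4442 + 293 = 40447 J = 40.4 kJ

q = 40.4 kJ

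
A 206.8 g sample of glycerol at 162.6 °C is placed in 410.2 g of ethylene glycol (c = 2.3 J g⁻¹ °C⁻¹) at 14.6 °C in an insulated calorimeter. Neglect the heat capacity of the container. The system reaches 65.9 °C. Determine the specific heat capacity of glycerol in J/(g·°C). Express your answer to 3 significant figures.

q_gained = (410.2 × 2.3) × (65.9 − 14.6) = 48400 J
q_lost = 206.8 × c × (162.6 − 65.9) = 19997.56 c
Set equal: c = 48400 / 19997.56 = 2.42 J/(g·°C)

c = 2.42 J/(g·°C)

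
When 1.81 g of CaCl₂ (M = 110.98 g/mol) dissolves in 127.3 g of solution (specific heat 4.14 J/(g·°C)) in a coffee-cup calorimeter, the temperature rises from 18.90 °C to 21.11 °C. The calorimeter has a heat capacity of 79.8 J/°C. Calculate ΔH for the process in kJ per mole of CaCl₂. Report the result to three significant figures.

|ΔT| = |21.11 − 18.90| = 2.21 °C
|q_surr| = (127.3 × 4.14 + 79.8) × 2.21 = 606.822 × 2.21 = 1341 J
n(CaCl₂) = 1.81 / 110.98 = 0.01631 mol
Temperature rose, so q_rxn = −|q_surr| = -1.341 kJ
ΔH = q_rxn / n = -82.22 kJ/mol

ΔH = -82.2 kJ/mol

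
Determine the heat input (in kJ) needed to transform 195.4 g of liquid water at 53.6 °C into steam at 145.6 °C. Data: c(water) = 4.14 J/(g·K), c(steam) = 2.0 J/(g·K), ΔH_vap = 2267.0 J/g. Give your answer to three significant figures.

q = 498 kJ

q1 (heat water 53.6→100.0 °C): 195.4 × 4.14 × 46.4 = 37536 J
q2 (vaporize at 100 °C): 195.4 × 2267.0 = 442972 J
q3 (heat steam 100.0→145.6 °C): 195.4 × 2.0 × 45.6 = 17820 J
Total: 37536 + 442972 + 17820 = 498328 J = 498 kJ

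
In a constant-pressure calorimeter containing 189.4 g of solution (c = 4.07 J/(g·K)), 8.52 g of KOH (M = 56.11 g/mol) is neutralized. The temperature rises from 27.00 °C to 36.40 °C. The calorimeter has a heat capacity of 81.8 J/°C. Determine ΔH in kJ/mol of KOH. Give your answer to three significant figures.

ΔH = -52.8 kJ/mol

|ΔT| = |36.40 − 27.00| = 9.40 °C
|q_surr| = (189.4 × 4.07 + 81.8) × 9.40 = 852.658 × 9.40 = 8015 J
n(KOH) = 8.52 / 56.11 = 0.1518 mol
Temperature rose, so q_rxn = −|q_surr| = -8.015 kJ
ΔH = q_rxn / n = -52.80 kJ/mol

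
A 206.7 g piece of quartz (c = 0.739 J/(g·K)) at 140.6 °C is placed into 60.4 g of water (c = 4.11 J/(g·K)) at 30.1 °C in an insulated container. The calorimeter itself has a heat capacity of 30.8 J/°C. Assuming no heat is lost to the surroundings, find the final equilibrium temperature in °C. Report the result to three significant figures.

Heat lost by quartz = heat gained by water + calorimeter.
(206.7)(0.739)(140.6 − T) = [(60.4)(4.11) + 30.8](T − 30.1)
152.7513 (140.6 − T) = 279.044 (T − 30.1)
21477 − 152.7513 T = 279.044 T − 8399.2
29876.2 = 431.7953 T
T = 69.19 °C

T_f = 69.2 °C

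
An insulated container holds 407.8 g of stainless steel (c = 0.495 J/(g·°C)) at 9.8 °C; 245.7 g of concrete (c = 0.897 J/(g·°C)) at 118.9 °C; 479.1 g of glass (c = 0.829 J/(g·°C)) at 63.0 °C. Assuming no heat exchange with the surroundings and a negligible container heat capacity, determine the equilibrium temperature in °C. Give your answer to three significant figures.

Σ mᵢcᵢ(T − Tᵢ) = 0  ⇒  T = Σ mᵢcᵢTᵢ / Σ mᵢcᵢ
Σ mᵢcᵢ = 407.8×0.495 + 245.7×0.897 + 479.1×0.829 = 819.4278
Σ mᵢcᵢTᵢ = 201.861×9.8 + 220.3929×118.9 + 397.1739×63.0 = 53205
T = 53205 / 819.4278 = 64.93 °C

T_f = 64.9 °C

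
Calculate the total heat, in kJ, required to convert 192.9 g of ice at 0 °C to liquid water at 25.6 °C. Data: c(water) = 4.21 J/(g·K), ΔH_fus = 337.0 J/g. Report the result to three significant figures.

q1 (melt at 0 °C): 192.9 × 337.0 = 65007 J
q2 (heat water 0.0→25.6 °C): 192.9 × 4.21 × 25.6 = 20790 J
Total: 65007 + 20790 = 85797 J = 85.8 kJ

q = 85.8 kJ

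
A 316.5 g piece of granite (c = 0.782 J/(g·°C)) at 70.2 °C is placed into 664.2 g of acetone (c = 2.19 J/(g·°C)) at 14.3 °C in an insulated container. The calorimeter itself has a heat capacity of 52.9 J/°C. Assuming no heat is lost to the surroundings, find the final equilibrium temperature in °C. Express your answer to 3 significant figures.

T_f = 22.2 °C

Heat lost by granite = heat gained by acetone + calorimeter.
(316.5)(0.782)(70.2 − T) = [(664.2)(2.19) + 52.9](T − 14.3)
247.503 (70.2 − T) = 1507.498 (T − 14.3)
17375 − 247.503 T = 1507.498 T − 21557
38932 = 1755.001 T
T = 22.18 °C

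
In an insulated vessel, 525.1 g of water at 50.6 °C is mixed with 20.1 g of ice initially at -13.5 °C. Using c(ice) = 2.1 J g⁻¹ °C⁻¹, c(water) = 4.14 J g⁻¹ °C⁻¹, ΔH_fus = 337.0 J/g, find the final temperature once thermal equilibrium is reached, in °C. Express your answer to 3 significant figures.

T_f = 45.5 °C

Heat to bring ice to 0 °C and melt it: q₁ = 20.1×2.1×13.5 + 20.1×337.0 = 7343.5 J
Heat the water can supply cooling to 0 °C: 525.1×4.14×50.6 = 110000 J > q₁, so all ice melts.
Energy balance: 525.1×4.14×(50.6 − T) = 7343.5 + 20.1×4.14×(T − 0)
2173.914(50.6 − T) = 7343.5 + 83.214 T
110000 − 7343.5 = 2257.128 T
T = 102656.5 / 2257.128 = 45.48 °C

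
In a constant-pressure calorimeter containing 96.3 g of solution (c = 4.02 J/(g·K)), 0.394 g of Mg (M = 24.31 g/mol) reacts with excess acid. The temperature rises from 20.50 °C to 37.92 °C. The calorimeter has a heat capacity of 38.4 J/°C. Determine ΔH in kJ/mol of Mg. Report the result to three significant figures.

ΔH = -457 kJ/mol

|ΔT| = |37.92 − 20.50| = 17.42 °C
|q_surr| = (96.3 × 4.02 + 38.4) × 17.42 = 425.526 × 17.42 = 7413 J
n(Mg) = 0.394 / 24.31 = 0.01621 mol
Temperature rose, so q_rxn = −|q_surr| = -7.413 kJ
ΔH = q_rxn / n = -457.3 kJ/mol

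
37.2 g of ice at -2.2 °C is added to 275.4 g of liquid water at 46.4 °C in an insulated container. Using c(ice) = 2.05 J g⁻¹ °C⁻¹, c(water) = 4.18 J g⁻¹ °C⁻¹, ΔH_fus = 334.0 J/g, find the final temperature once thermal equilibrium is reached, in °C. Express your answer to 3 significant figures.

T_f = 31.2 °C

Heat to bring ice to 0 °C and melt it: q₁ = 37.2×2.05×2.2 + 37.2×334.0 = 12593 J
Heat the water can supply cooling to 0 °C: 275.4×4.18×46.4 = 53414.4 J > q₁, so all ice melts.
Energy balance: 275.4×4.18×(46.4 − T) = 12593 + 37.2×4.18×(T − 0)
1151.172(46.4 − T) = 12593 + 155.496 T
53414.4 − 12593 = 1306.668 T
T = 40821.4 / 1306.668 = 31.24 °C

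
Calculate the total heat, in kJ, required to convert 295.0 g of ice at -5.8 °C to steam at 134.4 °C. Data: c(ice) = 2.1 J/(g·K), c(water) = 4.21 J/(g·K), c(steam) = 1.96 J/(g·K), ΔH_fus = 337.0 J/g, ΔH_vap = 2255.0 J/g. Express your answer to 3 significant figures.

q1 (heat ice -5.8→0.0 °C): 295.0 × 2.1 × 5.8 = 3593 J
q2 (melt at 0 °C): 295.0 × 337.0 = 99415 J
q3 (heat water 0.0→100.0 °C): 295.0 × 4.21 × 100.0 = 124195 J
q4 (vaporize at 100 °C): 295.0 × 2255.0 = 665225 J
q5 (heat steam 100.0→134.4 °C): 295.0 × 1.96 × 34.4 = 19890 J
Total: 3593 + 99415 + 124195 + 665225 + 19890 = 912318 J = 912 kJ

q = 912 kJ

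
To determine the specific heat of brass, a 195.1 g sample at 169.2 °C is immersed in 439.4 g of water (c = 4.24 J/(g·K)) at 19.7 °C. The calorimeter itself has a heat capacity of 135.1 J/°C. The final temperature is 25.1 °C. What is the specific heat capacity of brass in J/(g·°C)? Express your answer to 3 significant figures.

c = 0.384 J/(g·°C)

q_gained = (439.4 × 4.24 + 135.1) × (25.1 − 19.7) = 10790 J
q_lost = 195.1 × c × (169.2 − 25.1) = 28113.91 c
Set equal: c = 10790 / 28113.91 = 0.384 J/(g·°C)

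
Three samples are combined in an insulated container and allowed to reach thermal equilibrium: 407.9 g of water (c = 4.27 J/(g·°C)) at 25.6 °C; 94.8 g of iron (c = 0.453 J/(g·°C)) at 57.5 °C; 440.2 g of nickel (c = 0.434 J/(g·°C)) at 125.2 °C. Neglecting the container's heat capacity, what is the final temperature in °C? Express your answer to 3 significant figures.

Σ mᵢcᵢ(T − Tᵢ) = 0  ⇒  T = Σ mᵢcᵢTᵢ / Σ mᵢcᵢ
Σ mᵢcᵢ = 407.9×4.27 + 94.8×0.453 + 440.2×0.434 = 1975.7242
Σ mᵢcᵢTᵢ = 1741.733×25.6 + 42.9444×57.5 + 191.0468×125.2 = 70977
T = 70977 / 1975.7242 = 35.92 °C

T_f = 35.9 °C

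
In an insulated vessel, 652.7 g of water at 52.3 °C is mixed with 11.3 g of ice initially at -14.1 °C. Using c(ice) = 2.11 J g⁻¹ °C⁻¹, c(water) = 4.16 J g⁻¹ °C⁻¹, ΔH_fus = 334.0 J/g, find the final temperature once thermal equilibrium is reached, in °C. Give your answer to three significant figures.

Heat to bring ice to 0 °C and melt it: q₁ = 11.3×2.11×14.1 + 11.3×334.0 = 4110.4 J
Heat the water can supply cooling to 0 °C: 652.7×4.16×52.3 = 142007 J > q₁, so all ice melts.
Energy balance: 652.7×4.16×(52.3 − T) = 4110.4 + 11.3×4.16×(T − 0)
2715.232(52.3 − T) = 4110.4 + 47.008 T
142007 − 4110.4 = 2762.240 T
T = 137896.6 / 2762.240 = 49.92 °C

T_f = 49.9 °C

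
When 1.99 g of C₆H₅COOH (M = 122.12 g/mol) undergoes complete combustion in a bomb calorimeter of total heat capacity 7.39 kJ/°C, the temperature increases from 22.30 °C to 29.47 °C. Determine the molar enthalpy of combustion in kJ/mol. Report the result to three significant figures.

ΔT = 29.47 − 22.30 = 7.17 °C
q_cal = C_cal × ΔT = 7.39 × 7.17 = 52.9863 kJ
n = 1.99 / 122.12 = 0.01630 mol
q_rxn = −q_cal = -52.9863 kJ
ΔH = -52.9863 / 0.01630 = -3251 kJ/mol

ΔH = -3250 kJ/mol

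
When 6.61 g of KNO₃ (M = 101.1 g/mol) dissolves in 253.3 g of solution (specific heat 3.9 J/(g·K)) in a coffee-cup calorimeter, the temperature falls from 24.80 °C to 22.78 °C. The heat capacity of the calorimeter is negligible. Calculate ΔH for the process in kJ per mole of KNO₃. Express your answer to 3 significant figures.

|ΔT| = |22.78 − 24.80| = 2.02 °C
|q_surr| = (253.3 × 3.9) × 2.02 = 987.87 × 2.02 = 1995 J
n(KNO₃) = 6.61 / 101.1 = 0.06538 mol
Temperature fell, so q_rxn = +|q_surr| = 1.995 kJ
ΔH = q_rxn / n = 30.51 kJ/mol

ΔH = 30.5 kJ/mol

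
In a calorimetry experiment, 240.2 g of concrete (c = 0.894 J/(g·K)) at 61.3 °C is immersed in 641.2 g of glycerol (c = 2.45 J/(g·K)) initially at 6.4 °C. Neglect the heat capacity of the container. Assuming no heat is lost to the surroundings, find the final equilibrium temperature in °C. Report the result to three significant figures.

Heat lost by concrete = heat gained by glycerol.
(240.2)(0.894)(61.3 − T) = (641.2)(2.45)(T − 6.4)
214.7388 (61.3 − T) = 1570.94 (T − 6.4)
13163 − 214.7388 T = 1570.94 T − 10054
23217 = 1785.6788 T
T = 13.00 °C

T_f = 13.0 °C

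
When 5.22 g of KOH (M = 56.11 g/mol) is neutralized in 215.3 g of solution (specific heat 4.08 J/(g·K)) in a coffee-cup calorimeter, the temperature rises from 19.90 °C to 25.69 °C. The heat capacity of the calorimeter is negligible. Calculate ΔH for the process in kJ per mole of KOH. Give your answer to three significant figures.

ΔH = -54.7 kJ/mol

|ΔT| = |25.69 − 19.90| = 5.79 °C
|q_surr| = (215.3 × 4.08) × 5.79 = 878.424 × 5.79 = 5086 J
n(KOH) = 5.22 / 56.11 = 0.09303 mol
Temperature rose, so q_rxn = −|q_surr| = -5.086 kJ
ΔH = q_rxn / n = -54.67 kJ/mol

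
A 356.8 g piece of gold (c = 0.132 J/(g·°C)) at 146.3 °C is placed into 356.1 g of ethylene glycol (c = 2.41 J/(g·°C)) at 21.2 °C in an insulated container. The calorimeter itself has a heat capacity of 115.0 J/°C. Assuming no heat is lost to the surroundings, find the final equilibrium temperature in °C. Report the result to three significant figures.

T_f = 27.0 °C

Heat lost by gold = heat gained by ethylene glycol + calorimeter.
(356.8)(0.132)(146.3 − T) = [(356.1)(2.41) + 115.0](T − 21.2)
47.0976 (146.3 − T) = 973.201 (T − 21.2)
6890.4 − 47.0976 T = 973.201 T − 20632
27522.4 = 1020.2986 T
T = 26.97 °C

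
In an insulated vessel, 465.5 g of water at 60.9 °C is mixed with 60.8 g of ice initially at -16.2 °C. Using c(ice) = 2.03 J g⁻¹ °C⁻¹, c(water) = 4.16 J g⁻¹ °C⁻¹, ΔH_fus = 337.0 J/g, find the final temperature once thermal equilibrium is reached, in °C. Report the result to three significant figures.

T_f = 43.6 °C

Heat to bring ice to 0 °C and melt it: q₁ = 60.8×2.03×16.2 + 60.8×337.0 = 22489 J
Heat the water can supply cooling to 0 °C: 465.5×4.16×60.9 = 117932 J > q₁, so all ice melts.
Energy balance: 465.5×4.16×(60.9 − T) = 22489 + 60.8×4.16×(T − 0)
1936.48(60.9 − T) = 22489 + 252.928 T
117932 − 22489 = 2189.408 T
T = 95443 / 2189.408 = 43.59 °C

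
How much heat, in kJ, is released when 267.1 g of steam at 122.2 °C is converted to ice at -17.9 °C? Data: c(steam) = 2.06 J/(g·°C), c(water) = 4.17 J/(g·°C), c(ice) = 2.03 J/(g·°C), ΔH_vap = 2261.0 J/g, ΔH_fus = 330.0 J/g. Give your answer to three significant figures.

q = 825 kJ

q1 (cool steam 122.2→100 °C): 267.1 × 2.06 × 22.2 = 12215 J
q2 (condense at 100 °C): 267.1 × 2261.0 = 603913 J
q3 (cool water 100→0 °C): 267.1 × 4.17 × 100.0 = 111381 J
q4 (freeze at 0 °C): 267.1 × 330.0 = 88143 J
q5 (cool ice 0→-17.9 °C): 267.1 × 2.03 × 17.9 = 9706 J
Total: 12215 + 603913 + 111381 + 88143 + 9706 = 825358 J = 825 kJ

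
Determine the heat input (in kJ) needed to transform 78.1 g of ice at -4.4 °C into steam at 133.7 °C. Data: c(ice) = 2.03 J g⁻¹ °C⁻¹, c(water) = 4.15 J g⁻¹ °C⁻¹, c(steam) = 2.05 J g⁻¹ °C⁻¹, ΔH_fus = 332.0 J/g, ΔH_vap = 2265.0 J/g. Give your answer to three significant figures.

q1 (heat ice -4.4→0.0 °C): 78.1 × 2.03 × 4.4 = 698 J
q2 (melt at 0 °C): 78.1 × 332.0 = 25929 J
q3 (heat water 0.0→100.0 °C): 78.1 × 4.15 × 100.0 = 32412 J
q4 (vaporize at 100 °C): 78.1 × 2265.0 = 176897 J
q5 (heat steam 100.0→133.7 °C): 78.1 × 2.05 × 33.7 = 5396 J
Total: 698 + 25929 + 32412 + 176897 + 5396 = 241332 J = 241 kJ

q = 241 kJ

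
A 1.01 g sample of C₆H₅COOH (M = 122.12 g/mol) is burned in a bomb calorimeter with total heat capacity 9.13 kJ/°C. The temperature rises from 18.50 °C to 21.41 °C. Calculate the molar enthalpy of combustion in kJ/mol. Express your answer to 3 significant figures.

ΔH = -3210 kJ/mol

ΔT = 21.41 − 18.50 = 2.91 °C
q_cal = C_cal × ΔT = 9.13 × 2.91 = 26.5683 kJ
n = 1.01 / 122.12 = 0.008271 mol
q_rxn = −q_cal = -26.5683 kJ
ΔH = -26.5683 / 0.008271 = -3212 kJ/mol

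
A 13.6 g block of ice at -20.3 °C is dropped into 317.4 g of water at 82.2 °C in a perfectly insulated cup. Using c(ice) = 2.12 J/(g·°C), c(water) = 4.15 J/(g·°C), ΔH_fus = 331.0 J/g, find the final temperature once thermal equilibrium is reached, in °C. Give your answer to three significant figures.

Heat to bring ice to 0 °C and melt it: q₁ = 13.6×2.12×20.3 + 13.6×331.0 = 5086.9 J
Heat the water can supply cooling to 0 °C: 317.4×4.15×82.2 = 108275 J > q₁, so all ice melts.
Energy balance: 317.4×4.15×(82.2 − T) = 5086.9 + 13.6×4.15×(T − 0)
1317.21(82.2 − T) = 5086.9 + 56.44 T
108275 − 5086.9 = 1373.65 T
T = 103188.1 / 1373.65 = 75.12 °C

T_f = 75.1 °C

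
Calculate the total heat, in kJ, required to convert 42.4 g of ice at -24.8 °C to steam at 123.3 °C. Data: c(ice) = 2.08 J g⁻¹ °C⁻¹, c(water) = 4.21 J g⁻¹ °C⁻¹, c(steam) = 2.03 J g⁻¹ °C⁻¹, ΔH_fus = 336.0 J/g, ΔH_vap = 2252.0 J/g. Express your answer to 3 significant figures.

q = 132 kJ

q1 (heat ice -24.8→0.0 °C): 42.4 × 2.08 × 24.8 = 2187 J
q2 (melt at 0 °C): 42.4 × 336.0 = 14246 J
q3 (heat water 0.0→100.0 °C): 42.4 × 4.21 × 100.0 = 17850 J
q4 (vaporize at 100 °C): 42.4 × 2252.0 = 95485 J
q5 (heat steam 100.0→123.3 °C): 42.4 × 2.03 × 23.3 = 2005 J
Total: 2187 + 14246 + 17850 + 95485 + 2005 = 131773 J = 132 kJ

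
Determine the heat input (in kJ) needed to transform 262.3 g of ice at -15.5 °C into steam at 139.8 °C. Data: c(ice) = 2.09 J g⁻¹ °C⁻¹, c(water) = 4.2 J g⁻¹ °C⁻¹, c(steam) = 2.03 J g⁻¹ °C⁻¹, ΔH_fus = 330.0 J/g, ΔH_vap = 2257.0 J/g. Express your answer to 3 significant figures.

q = 818 kJ

q1 (heat ice -15.5→0.0 °C): 262.3 × 2.09 × 15.5 = 8497 J
q2 (melt at 0 °C): 262.3 × 330.0 = 86559 J
q3 (heat water 0.0→100.0 °C): 262.3 × 4.2 × 100.0 = 110166 J
q4 (vaporize at 100 °C): 262.3 × 2257.0 = 592011 J
q5 (heat steam 100.0→139.8 °C): 262.3 × 2.03 × 39.8 = 21192 J
Total: 8497 + 86559 + 110166 + 592011 + 21192 = 818425 J = 818 kJ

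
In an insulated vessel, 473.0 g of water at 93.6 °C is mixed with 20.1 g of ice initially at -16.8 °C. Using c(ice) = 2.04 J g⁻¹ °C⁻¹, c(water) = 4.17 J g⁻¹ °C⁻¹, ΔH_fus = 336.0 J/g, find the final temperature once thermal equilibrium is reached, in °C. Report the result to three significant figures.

T_f = 86.2 °C

Heat to bring ice to 0 °C and melt it: q₁ = 20.1×2.04×16.8 + 20.1×336.0 = 7442.5 J
Heat the water can supply cooling to 0 °C: 473.0×4.17×93.6 = 184618 J > q₁, so all ice melts.
Energy balance: 473.0×4.17×(93.6 − T) = 7442.5 + 20.1×4.17×(T − 0)
1972.41(93.6 − T) = 7442.5 + 83.817 T
184618 − 7442.5 = 2056.227 T
T = 177175.5 / 2056.227 = 86.17 °C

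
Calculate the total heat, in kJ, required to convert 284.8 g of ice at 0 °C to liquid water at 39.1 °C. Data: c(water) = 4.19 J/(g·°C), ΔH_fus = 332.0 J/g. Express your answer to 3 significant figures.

q1 (melt at 0 °C): 284.8 × 332.0 = 94554 J
q2 (heat water 0.0→39.1 °C): 284.8 × 4.19 × 39.1 = 46658 J
Total: 94554 + 46658 = 141212 J = 141 kJ

q = 141 kJ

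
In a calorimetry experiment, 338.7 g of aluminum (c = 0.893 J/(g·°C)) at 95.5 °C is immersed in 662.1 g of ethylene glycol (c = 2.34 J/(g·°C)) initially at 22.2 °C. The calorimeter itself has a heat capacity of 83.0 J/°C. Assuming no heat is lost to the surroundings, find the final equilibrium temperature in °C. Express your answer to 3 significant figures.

T_f = 33.7 °C

Heat lost by aluminum = heat gained by ethylene glycol + calorimeter.
(338.7)(0.893)(95.5 − T) = [(662.1)(2.34) + 83.0](T − 22.2)
302.4591 (95.5 − T) = 1632.314 (T − 22.2)
28885 − 302.4591 T = 1632.314 T − 36237
65122 = 1934.7731 T
T = 33.66 °C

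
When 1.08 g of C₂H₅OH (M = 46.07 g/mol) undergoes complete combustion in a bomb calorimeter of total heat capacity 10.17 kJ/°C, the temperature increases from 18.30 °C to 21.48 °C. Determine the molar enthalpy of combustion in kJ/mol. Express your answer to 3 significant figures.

ΔH = -1380 kJ/mol

ΔT = 21.48 − 18.30 = 3.18 °C
q_cal = C_cal × ΔT = 10.17 × 3.18 = 32.3406 kJ
n = 1.08 / 46.07 = 0.02344 mol
q_rxn = −q_cal = -32.3406 kJ
ΔH = -32.3406 / 0.02344 = -1380 kJ/mol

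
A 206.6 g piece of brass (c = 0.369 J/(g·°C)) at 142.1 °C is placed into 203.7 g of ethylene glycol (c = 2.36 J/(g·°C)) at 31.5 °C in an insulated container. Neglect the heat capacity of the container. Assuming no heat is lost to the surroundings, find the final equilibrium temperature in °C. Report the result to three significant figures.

Heat lost by brass = heat gained by ethylene glycol.
(206.6)(0.369)(142.1 − T) = (203.7)(2.36)(T − 31.5)
76.2354 (142.1 − T) = 480.732 (T − 31.5)
10833 − 76.2354 T = 480.732 T − 15143
25976 = 556.9674 T
T = 46.64 °C

T_f = 46.6 °C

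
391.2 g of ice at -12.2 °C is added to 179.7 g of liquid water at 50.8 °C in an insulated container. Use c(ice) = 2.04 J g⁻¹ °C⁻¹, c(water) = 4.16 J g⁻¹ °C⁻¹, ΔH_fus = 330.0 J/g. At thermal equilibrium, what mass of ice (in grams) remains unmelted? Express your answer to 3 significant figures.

Heat to warm all ice to 0 °C: 391.2×2.04×12.2 = 9736.2 J
Heat released by water cooling to 0 °C: 179.7×4.16×50.8 = 37976 J
37976 J < 9736.2 + 391.2×330.0 = 138832.2 J, so not all ice melts; final T = 0 °C.
Heat left for melting: 37976 − 9736.2 = 28239.8 J
Mass melted = 28239.8 / 330.0 = 85.58 g
Ice remaining = 391.2 − 85.58 = 305.62 g

m_ice remaining = 306 g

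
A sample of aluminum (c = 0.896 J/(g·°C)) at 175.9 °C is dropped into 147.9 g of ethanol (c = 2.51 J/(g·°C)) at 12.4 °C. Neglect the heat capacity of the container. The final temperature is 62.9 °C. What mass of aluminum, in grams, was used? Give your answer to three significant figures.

m = 185 g

q_gained = (147.9 × 2.51) × (62.9 − 12.4) = 18750 J
q_lost = m × 0.896 × (175.9 − 62.9) = 101.248 m
m = 18750 / 101.248 = 185 g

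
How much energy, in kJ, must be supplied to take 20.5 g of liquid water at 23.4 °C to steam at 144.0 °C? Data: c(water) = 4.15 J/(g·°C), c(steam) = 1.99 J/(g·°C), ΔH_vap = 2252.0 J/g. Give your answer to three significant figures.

q1 (heat water 23.4→100.0 °C): 20.5 × 4.15 × 76.6 = 6517 J
q2 (vaporize at 100 °C): 20.5 × 2252.0 = 46166 J
q3 (heat steam 100.0→144.0 °C): 20.5 × 1.99 × 44.0 = 1795 J
Total: 6517 + 46166 + 1795 = 54478 J = 54.5 kJ

q = 54.5 kJ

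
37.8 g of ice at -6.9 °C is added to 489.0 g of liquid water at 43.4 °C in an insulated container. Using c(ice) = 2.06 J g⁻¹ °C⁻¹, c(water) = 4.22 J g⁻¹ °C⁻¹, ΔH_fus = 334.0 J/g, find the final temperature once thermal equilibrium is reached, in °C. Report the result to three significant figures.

Heat to bring ice to 0 °C and melt it: q₁ = 37.8×2.06×6.9 + 37.8×334.0 = 13162 J
Heat the water can supply cooling to 0 °C: 489.0×4.22×43.4 = 89559.4 J > q₁, so all ice melts.
Energy balance: 489.0×4.22×(43.4 − T) = 13162 + 37.8×4.22×(T − 0)
2063.58(43.4 − T) = 13162 + 159.516 T
89559.4 − 13162 = 2223.096 T
T = 76397.4 / 2223.096 = 34.37 °C

T_f = 34.4 °C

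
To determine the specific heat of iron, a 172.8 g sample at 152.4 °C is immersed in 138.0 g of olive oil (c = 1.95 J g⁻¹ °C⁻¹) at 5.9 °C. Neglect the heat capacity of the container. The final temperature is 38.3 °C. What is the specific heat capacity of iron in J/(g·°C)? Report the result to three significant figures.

q_gained = (138.0 × 1.95) × (38.3 − 5.9) = 8719 J
q_lost = 172.8 × c × (152.4 − 38.3) = 19716.48 c
Set equal: c = 8719 / 19716.48 = 0.442 J/(g·°C)

c = 0.442 J/(g·°C)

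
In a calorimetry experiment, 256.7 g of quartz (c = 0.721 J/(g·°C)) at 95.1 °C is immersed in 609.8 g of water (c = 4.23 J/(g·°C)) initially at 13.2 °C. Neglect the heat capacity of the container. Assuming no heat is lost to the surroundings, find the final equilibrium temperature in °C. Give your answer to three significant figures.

Heat lost by quartz = heat gained by water.
(256.7)(0.721)(95.1 − T) = (609.8)(4.23)(T − 13.2)
185.0807 (95.1 − T) = 2579.454 (T − 13.2)
17601 − 185.0807 T = 2579.454 T − 34049
51650 = 2764.5347 T
T = 18.68 °C

T_f = 18.7 °C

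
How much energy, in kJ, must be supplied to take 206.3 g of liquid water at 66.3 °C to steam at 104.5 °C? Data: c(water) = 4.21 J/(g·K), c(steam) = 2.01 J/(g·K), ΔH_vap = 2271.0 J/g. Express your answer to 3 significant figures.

q1 (heat water 66.3→100.0 °C): 206.3 × 4.21 × 33.7 = 29269 J
q2 (vaporize at 100 °C): 206.3 × 2271.0 = 468507 J
q3 (heat steam 100.0→104.5 °C): 206.3 × 2.01 × 4.5 = 1866 J
Total: 29269 + 468507 + 1866 = 499642 J = 500 kJ

q = 500 kJ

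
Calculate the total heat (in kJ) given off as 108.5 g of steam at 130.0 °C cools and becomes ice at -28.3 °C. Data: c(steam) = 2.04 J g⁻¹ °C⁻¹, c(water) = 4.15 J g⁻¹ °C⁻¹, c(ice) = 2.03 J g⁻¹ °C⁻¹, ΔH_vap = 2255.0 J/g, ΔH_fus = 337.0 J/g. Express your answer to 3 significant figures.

q = 339 kJ

q1 (cool steam 130.0→100 °C): 108.5 × 2.04 × 30.0 = 6640 J
q2 (condense at 100 °C): 108.5 × 2255.0 = 244668 J
q3 (cool water 100→0 °C): 108.5 × 4.15 × 100.0 = 45028 J
q4 (freeze at 0 °C): 108.5 × 337.0 = 36565 J
q5 (cool ice 0→-28.3 °C): 108.5 × 2.03 × 28.3 = 6233 J
Total: 6640 + 244668 + 45028 + 36565 + 6233 = 339134 J = 339 kJ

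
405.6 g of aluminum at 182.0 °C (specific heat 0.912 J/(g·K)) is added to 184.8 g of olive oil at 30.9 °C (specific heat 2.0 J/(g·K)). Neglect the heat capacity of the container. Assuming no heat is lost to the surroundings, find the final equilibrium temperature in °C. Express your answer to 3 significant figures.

Heat lost by aluminum = heat gained by olive oil.
(405.6)(0.912)(182.0 − T) = (184.8)(2.0)(T − 30.9)
369.9072 (182.0 − T) = 369.6 (T − 30.9)
67323 − 369.9072 T = 369.6 T − 11421
78744 = 739.5072 T
T = 106.48 °C

T_f = 106 °C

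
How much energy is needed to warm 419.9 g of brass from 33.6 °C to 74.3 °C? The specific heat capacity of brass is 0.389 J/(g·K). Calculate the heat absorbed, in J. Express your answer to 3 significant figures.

q = m c ΔT = 419.9 × 0.389 × (74.3 − 33.6)
q = 419.9 × 0.389 × 40.7 = 6648 J

q = 6650 J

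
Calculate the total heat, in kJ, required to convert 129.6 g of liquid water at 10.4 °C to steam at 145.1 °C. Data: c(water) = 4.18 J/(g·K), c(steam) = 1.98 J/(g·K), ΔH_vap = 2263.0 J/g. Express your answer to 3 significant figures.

q = 353 kJ

q1 (heat water 10.4→100.0 °C): 129.6 × 4.18 × 89.6 = 48539 J
q2 (vaporize at 100 °C): 129.6 × 2263.0 = 293285 J
q3 (heat steam 100.0→145.1 °C): 129.6 × 1.98 × 45.1 = 11573 J
Total: 48539 + 293285 + 11573 = 353397 J = 353 kJ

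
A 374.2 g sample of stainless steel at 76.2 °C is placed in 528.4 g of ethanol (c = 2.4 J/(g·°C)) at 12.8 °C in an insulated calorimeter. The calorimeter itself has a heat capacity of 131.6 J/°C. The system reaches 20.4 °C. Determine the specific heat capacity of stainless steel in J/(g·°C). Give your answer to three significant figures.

c = 0.509 J/(g·°C)

q_gained = (528.4 × 2.4 + 131.6) × (20.4 − 12.8) = 10638 J
q_lost = 374.2 × c × (76.2 − 20.4) = 20880.36 c
Set equal: c = 10638 / 20880.36 = 0.509 J/(g·°C)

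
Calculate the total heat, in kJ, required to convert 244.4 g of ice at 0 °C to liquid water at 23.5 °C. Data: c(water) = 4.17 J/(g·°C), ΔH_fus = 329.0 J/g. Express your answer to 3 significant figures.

q1 (melt at 0 °C): 244.4 × 329.0 = 80408 J
q2 (heat water 0.0→23.5 °C): 244.4 × 4.17 × 23.5 = 23950 J
Total: 80408 + 23950 = 104358 J = 104 kJ

q = 104 kJ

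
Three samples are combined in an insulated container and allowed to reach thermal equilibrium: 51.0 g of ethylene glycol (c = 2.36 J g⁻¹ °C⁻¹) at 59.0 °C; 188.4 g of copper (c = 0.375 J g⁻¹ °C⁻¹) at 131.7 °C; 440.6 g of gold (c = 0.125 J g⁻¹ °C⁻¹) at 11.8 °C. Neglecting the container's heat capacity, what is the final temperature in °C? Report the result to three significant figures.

T_f = 69.3 °C

Σ mᵢcᵢ(T − Tᵢ) = 0  ⇒  T = Σ mᵢcᵢTᵢ / Σ mᵢcᵢ
Σ mᵢcᵢ = 51.0×2.36 + 188.4×0.375 + 440.6×0.125 = 246.085
Σ mᵢcᵢTᵢ = 120.36×59.0 + 70.65×131.7 + 55.075×11.8 = 17056
T = 17056 / 246.085 = 69.31 °C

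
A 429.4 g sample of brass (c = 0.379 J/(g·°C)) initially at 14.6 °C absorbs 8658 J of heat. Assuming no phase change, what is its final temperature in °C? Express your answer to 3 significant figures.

ΔT = q / (m c) = 8658 / (429.4 × 0.379) = 53.20 °C
T_f = 14.6 + 53.20 = 67.80 °C

T_f = 67.8 °C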